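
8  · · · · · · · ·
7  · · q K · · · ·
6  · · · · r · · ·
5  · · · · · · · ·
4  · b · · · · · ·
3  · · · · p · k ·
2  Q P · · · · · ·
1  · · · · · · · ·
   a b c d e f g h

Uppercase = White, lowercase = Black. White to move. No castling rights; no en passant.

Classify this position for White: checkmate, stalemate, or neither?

neither

White to move; white king on d7.
In check: yes, from the black queen on c7.
Legal moves for White: Kxc7, Kxe6.
White is in check but has 2 legal moves → neither.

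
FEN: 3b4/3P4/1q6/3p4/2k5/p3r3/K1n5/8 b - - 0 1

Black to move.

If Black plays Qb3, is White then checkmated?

After Qb3: white king on a2; in check: yes, from the black queen on b3.
King squares — a1: attacked by Nc2; b1: attacked by Qb3; b2: attacked by Pa3; a3: attacked by Nc2; b3: attacked by Re3.
White has no legal moves → checkmate.

yes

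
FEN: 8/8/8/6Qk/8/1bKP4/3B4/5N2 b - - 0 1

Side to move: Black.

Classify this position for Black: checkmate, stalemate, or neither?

checkmate

Black to move; black king on h5.
In check: yes, from the white queen on g5.
King squares — g4: attacked by Qg5; h4: attacked by Qg5; g5: attacked by Bd2; g6: attacked by Qg5; h6: attacked by Qg5.
Legal moves for Black: none.
In check with no legal moves → checkmate.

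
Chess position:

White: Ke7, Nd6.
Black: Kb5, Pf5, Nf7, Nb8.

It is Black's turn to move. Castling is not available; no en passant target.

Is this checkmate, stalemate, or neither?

neither

Black to move; black king on b5.
In check: yes, from the white knight on d6.
Legal moves for Black: Kc6, Kb6, Ka6, Kc5, Ka5, Kb4, Ka4, Nxd6.
Black is in check but has 8 legal moves → neither.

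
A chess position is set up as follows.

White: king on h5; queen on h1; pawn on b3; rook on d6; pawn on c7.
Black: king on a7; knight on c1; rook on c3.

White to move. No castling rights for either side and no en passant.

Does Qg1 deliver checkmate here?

no

After Qg1: black king on a7; in check: yes, from the white queen on g1.
Black has 4 legal replies: Ka8, Kb7, Rc5+, Re3.
In check but a legal move exists → not checkmate.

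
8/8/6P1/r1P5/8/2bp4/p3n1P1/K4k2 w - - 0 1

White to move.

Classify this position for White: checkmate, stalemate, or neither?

White to move; white king on a1.
In check: yes, from the black bishop on c3.
King squares — b1: attacked by Pa2; a2: attacked by Ra5; b2: attacked by Bc3.
Legal moves for White: none.
In check with no legal moves → checkmate.

checkmate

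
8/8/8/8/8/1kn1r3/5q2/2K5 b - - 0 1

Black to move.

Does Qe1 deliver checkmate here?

yes

After Qe1: white king on c1; in check: yes, from the black queen on e1.
King squares — b1: attacked by Qe1; d1: attacked by Qe1; b2: attacked by Kb3; c2: attacked by Kb3; d2: attacked by Qe1.
White has no legal moves → checkmate.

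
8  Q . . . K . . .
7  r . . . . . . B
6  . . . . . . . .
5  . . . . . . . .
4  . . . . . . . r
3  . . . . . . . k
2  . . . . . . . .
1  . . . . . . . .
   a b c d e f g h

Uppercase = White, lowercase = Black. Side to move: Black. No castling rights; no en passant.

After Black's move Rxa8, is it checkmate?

no

After Rxa8: white king on e8; in check: yes, from the black rook on a8.
White has 3 legal replies: Kf7, Ke7, Kd7.
In check but a legal move exists → not checkmate.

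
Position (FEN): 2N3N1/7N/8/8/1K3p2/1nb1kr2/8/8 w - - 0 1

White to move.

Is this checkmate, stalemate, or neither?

neither

White to move; white king on b4.
In check: yes, from the black bishop on c3.
Legal moves for White: Kb5, Kc4, Ka4, Kxc3, Kxb3, Ka3.
White is in check but has 6 legal moves → neither.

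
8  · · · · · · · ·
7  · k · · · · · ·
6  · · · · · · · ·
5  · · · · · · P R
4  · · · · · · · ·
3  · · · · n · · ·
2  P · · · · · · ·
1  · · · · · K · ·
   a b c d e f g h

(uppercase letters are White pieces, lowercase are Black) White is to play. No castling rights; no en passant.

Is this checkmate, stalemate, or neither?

neither

White to move; white king on f1.
In check: yes, from the black knight on e3.
King squares — e1: available; g1: available; e2: available; f2: available; g2: attacked by Ne3.
Legal moves for White: Kf2, Ke2, Kg1, Ke1.
White is in check but has 4 legal moves → neither.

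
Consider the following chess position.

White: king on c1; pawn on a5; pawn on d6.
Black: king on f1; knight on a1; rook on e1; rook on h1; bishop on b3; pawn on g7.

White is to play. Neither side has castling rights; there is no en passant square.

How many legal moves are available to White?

White to move; king on c1.
In check: yes, from the black rook on e1.
Legal moves: Kd2, Kb2.
Count: 2.

2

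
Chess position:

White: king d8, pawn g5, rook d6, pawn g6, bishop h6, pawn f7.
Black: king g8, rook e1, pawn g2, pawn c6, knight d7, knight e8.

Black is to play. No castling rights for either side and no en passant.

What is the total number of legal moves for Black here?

1

Black to move; king on g8.
In check: yes, from the white pawn on f7.
Legal moves: Kh8.
Count: 1.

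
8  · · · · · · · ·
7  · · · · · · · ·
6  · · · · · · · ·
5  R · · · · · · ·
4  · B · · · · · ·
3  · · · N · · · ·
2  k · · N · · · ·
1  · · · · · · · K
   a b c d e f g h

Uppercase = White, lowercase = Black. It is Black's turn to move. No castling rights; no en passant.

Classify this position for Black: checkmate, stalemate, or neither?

checkmate

Black to move; black king on a2.
In check: yes, from the white rook on a5.
King squares — a1: attacked by Ra5; b1: attacked by Nd2; b2: attacked by Nd3; a3: attacked by Bb4; b3: attacked by Nd2.
Legal moves for Black: none.
In check with no legal moves → checkmate.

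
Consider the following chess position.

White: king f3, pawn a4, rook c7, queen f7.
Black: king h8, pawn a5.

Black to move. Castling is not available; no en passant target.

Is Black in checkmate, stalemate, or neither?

Black to move; black king on h8.
In check: no.
King squares — g7: attacked by Qf7; h7: attacked by Qf7; g8: attacked by Qf7.
Legal moves for Black: none.
Not in check and no legal moves → stalemate.

stalemate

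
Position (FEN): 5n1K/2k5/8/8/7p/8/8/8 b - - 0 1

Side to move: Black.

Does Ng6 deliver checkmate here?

no

After Ng6: white king on h8; in check: yes, from the black knight on g6.
White has 3 legal replies: Kg8, Kh7, Kg7.
In check but a legal move exists → not checkmate.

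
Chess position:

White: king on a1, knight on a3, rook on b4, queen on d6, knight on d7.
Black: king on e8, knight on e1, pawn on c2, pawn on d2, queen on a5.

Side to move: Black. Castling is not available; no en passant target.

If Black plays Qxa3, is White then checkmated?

yes

After Qxa3: white king on a1; in check: yes, from the black queen on a3.
King squares — b1: attacked by Pc2; a2: attacked by Qa3; b2: attacked by Qa3.
White has no legal moves → checkmate.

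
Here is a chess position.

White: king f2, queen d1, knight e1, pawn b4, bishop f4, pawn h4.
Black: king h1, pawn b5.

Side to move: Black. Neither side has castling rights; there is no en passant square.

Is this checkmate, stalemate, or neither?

Black to move; black king on h1.
In check: no.
King squares — g1: attacked by Kf2; g2: attacked by Ne1; h2: attacked by Bf4.
Legal moves for Black: none.
Not in check and no legal moves → stalemate.

stalemate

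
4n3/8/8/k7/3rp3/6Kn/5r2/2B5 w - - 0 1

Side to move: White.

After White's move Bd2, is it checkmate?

no

After Bd2: black king on a5; in check: yes, from the white bishop on d2.
Black has 7 legal replies: Kb6, Ka6, Kb5, Ka4, Rb4, Rdxd2, Rfxd2.
In check but a legal move exists → not checkmate.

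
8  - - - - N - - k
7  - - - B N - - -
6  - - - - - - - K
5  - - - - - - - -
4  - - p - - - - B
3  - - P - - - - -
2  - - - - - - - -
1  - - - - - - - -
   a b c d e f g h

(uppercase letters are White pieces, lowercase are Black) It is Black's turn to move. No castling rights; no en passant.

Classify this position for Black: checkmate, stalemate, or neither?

stalemate

Black to move; black king on h8.
In check: no.
King squares — g7: attacked by Kh6; h7: attacked by Kh6; g8: attacked by Ne7.
Legal moves for Black: none.
Not in check and no legal moves → stalemate.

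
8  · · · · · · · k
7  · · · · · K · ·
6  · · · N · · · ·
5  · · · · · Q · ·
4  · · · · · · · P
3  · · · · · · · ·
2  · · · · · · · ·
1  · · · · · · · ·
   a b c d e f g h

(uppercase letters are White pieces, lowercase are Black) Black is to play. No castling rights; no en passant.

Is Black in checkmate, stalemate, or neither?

stalemate

Black to move; black king on h8.
In check: no.
King squares — g7: attacked by Kf7; h7: attacked by Qf5; g8: attacked by Kf7.
Legal moves for Black: none.
Not in check and no legal moves → stalemate.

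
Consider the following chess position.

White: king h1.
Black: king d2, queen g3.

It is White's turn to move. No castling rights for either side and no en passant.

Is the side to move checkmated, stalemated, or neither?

White to move; white king on h1.
In check: no.
King squares — g1: attacked by Qg3; g2: attacked by Qg3; h2: attacked by Qg3.
Legal moves for White: none.
Not in check and no legal moves → stalemate.

stalemate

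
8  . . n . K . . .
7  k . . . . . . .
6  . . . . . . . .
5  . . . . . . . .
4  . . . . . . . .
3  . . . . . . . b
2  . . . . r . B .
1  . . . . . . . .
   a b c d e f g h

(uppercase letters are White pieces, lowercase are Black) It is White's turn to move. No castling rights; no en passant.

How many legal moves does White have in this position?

4

White to move; king on e8.
In check: yes, from the black rook on e2.
Legal moves: Kf8, Kd8, Kf7, Be4.
Count: 4.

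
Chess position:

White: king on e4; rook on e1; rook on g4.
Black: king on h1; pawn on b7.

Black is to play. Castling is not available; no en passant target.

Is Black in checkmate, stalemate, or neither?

Black to move; black king on h1.
In check: yes, from the white rook on e1.
Legal moves for Black: Kh2.
Black is in check but has 1 legal move → neither.

neither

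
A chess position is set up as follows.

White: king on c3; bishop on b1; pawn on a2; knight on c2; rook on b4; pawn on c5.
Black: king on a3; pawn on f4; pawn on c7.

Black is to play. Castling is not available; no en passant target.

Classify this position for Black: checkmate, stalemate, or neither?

checkmate

Black to move; black king on a3.
In check: yes, from the white knight on c2.
King squares — a2: attacked by Bb1; b2: attacked by Kc3; b3: attacked by Pa2; a4: attacked by Rb4; b4: attacked by Nc2.
Legal moves for Black: none.
In check with no legal moves → checkmate.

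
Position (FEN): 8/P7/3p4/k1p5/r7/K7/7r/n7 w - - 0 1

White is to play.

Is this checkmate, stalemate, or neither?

White to move; white king on a3.
In check: yes, from the black rook on a4.
King squares — a2: attacked by Rh2; b2: attacked by Rh2; b3: attacked by Na1; a4: attacked by Ka5; b4: attacked by Ra4.
Legal moves for White: none.
In check with no legal moves → checkmate.

checkmate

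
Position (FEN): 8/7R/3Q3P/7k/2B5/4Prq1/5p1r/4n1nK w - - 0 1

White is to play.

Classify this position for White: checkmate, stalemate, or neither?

checkmate

White to move; white king on h1.
In check: yes, from the black rook on h2.
King squares — g1: attacked by Pf2; g2: attacked by Ne1; h2: attacked by Qg3.
Legal moves for White: none.
In check with no legal moves → checkmate.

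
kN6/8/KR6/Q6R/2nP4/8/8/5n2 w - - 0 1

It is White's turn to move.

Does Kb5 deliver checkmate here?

no

After Kb5: black king on a8; in check: yes, from the white queen on a5.
Black has 1 legal reply: Nxa5.
In check but a legal move exists → not checkmate.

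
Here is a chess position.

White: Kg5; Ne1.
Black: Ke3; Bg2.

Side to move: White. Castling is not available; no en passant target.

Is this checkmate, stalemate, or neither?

neither

White to move; white king on g5.
In check: no.
Legal moves for White: Kh6, Kg6, Kf6, Kh5, Kf5, Kh4, Kg4, Nf3, Nd3, Nxg2+, Nc2+.
White has 11 legal moves and is not in check → neither.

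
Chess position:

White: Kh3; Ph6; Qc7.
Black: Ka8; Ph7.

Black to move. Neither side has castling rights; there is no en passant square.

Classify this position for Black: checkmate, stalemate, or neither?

stalemate

Black to move; black king on a8.
In check: no.
King squares — a7: attacked by Qc7; b7: attacked by Qc7; b8: attacked by Qc7.
Legal moves for Black: none.
Not in check and no legal moves → stalemate.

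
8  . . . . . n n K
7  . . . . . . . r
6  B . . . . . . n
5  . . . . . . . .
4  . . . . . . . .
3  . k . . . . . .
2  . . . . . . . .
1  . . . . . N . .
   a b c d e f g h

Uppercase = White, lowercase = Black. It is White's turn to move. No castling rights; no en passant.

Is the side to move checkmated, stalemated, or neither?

White to move; white king on h8.
In check: yes, from the black rook on h7.
King squares — g7: attacked by Rh7; h7: attacked by Nf8; g8: attacked by Nh6.
Legal moves for White: none.
In check with no legal moves → checkmate.

checkmate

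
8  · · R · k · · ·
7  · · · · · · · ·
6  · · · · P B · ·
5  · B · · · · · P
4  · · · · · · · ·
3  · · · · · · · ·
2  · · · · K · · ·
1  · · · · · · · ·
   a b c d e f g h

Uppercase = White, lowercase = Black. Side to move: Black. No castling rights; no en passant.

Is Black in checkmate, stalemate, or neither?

Black to move; black king on e8.
In check: yes, from the white bishop on b5 and the white rook on c8.
King squares — d7: attacked by Bb5; e7: attacked by Bf6; f7: attacked by Pe6; d8: attacked by Bf6; f8: attacked by Rc8.
Legal moves for Black: none.
In check with no legal moves → checkmate.

checkmate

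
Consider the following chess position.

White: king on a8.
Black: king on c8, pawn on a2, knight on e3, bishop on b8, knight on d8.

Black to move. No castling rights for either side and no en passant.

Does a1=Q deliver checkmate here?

After a1=Q: white king on a8; in check: yes, from the black queen on a1.
King squares — a7: attacked by Qa1; b7: attacked by Kc8; b8: attacked by Kc8.
White has no legal moves → checkmate.

yes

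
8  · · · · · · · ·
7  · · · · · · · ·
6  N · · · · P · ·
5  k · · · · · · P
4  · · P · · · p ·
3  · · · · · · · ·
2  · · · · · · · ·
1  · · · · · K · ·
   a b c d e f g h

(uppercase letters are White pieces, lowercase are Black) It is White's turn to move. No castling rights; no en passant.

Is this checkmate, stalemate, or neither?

White to move; white king on f1.
In check: no.
Legal moves for White: Nb8, Nc7, Nc5, Nb4, Kg2, Kf2, Ke2, Kg1, Ke1, f7, h6, c5.
White has 12 legal moves and is not in check → neither.

neither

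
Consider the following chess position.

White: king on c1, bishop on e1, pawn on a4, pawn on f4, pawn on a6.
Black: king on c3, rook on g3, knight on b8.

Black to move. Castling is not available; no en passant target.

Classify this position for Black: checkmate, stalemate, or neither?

Black to move; black king on c3.
In check: yes, from the white bishop on e1.
King squares — b2: attacked by Kc1; c2: attacked by Kc1; d2: attacked by Kc1; b3: available; d3: available; b4: attacked by Be1; c4: available; d4: available.
Legal moves for Black: Kd4, Kc4, Kd3, Kb3.
Black is in check but has 4 legal moves → neither.

neither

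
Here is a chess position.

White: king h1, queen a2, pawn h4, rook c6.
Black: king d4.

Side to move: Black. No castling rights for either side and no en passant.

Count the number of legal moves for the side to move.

4

Black to move; king on d4.
In check: no.
Legal moves: Ke5, Ke4, Ke3, Kd3.
Count: 4.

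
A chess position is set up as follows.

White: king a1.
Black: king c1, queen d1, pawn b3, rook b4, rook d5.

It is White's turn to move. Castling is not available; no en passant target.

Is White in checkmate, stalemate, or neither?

stalemate

White to move; white king on a1.
In check: no.
King squares — b1: attacked by Kc1; a2: attacked by Pb3; b2: attacked by Kc1.
Legal moves for White: none.
Not in check and no legal moves → stalemate.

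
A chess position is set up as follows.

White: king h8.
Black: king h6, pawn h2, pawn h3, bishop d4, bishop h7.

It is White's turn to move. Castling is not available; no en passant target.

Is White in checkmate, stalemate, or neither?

White to move; white king on h8.
In check: yes, from the black bishop on d4.
King squares — g7: attacked by Bd4; h7: attacked by Kh6; g8: attacked by Bh7.
Legal moves for White: none.
In check with no legal moves → checkmate.

checkmate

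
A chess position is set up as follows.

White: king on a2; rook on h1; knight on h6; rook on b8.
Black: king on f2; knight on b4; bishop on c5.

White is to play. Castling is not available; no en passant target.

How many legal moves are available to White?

White to move; king on a2.
In check: yes, from the black knight on b4.
Legal moves: Kb3, Ka3, Kb2, Kb1, Ka1, Rxb4.
Count: 6.

6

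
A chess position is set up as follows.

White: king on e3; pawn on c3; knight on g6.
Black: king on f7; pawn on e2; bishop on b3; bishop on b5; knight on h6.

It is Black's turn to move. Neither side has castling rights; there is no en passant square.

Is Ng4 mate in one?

no

After Ng4: white king on e3; in check: yes, from the black knight on g4.
White has 5 legal replies: Kf4, Ke4, Kd4, Kf3, Kd2.
In check but a legal move exists → not checkmate.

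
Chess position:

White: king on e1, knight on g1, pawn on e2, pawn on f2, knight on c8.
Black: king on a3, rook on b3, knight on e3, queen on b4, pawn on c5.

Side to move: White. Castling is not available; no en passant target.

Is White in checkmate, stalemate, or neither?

White to move; white king on e1.
In check: yes, from the black queen on b4.
King squares — d1: attacked by Ne3; f1: attacked by Ne3; d2: attacked by Qb4; e2: own pawn; f2: own pawn.
Legal moves for White: none.
In check with no legal moves → checkmate.

checkmate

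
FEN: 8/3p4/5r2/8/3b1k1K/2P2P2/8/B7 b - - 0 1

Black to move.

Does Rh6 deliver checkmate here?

After Rh6: white king on h4; in check: yes, from the black rook on h6.
King squares — g3: attacked by Kf4; h3: attacked by Rh6; g4: attacked by Kf4; g5: attacked by Kf4; h5: attacked by Rh6.
White has no legal moves → checkmate.

yes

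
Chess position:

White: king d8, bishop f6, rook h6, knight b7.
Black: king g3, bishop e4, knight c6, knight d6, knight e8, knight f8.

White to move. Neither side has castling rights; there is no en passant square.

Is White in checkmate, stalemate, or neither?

White to move; white king on d8.
In check: yes, from the black knight on c6.
King squares — c7: attacked by Ne8; d7: attacked by Nf8; e7: attacked by Nc6; c8: attacked by Nd6; e8: attacked by Nd6.
Legal moves for White: none.
In check with no legal moves → checkmate.

checkmate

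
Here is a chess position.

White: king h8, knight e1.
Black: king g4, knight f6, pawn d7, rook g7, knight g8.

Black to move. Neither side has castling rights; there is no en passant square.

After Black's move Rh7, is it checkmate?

yes

After Rh7: white king on h8; in check: yes, from the black rook on h7.
King squares — g7: attacked by Rh7; h7: attacked by Nf6; g8: attacked by Nf6.
White has no legal moves → checkmate.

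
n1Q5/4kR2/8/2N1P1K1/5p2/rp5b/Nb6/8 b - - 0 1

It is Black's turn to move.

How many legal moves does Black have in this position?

1

Black to move; king on e7.
In check: yes, from the white rook on f7.
Legal moves: Kxf7.
Count: 1.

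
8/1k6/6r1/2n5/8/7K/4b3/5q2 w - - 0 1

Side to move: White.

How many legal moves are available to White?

2

White to move; king on h3.
In check: yes, from the black queen on f1.
Legal moves: Kh4, Kh2.
Count: 2.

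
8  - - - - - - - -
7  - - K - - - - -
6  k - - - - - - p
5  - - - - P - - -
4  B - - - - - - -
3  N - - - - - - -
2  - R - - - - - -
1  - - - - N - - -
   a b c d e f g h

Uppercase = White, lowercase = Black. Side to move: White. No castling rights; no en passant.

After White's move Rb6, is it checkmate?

After Rb6: black king on a6; in check: yes, from the white rook on b6.
Black has 2 legal replies: Ka7, Ka5.
In check but a legal move exists → not checkmate.

no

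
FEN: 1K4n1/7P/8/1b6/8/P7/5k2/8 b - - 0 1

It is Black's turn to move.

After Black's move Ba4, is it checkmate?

After Ba4: white king on b8; in check: no.
White is not in check, so this cannot be checkmate.

no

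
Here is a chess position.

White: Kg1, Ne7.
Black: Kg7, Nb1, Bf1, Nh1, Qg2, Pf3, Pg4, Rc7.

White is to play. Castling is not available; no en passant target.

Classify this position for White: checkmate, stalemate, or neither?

White to move; white king on g1.
In check: yes, from the black queen on g2.
King squares — f1: attacked by Qg2; h1: attacked by Qg2; f2: attacked by Nh1; g2: attacked by Bf1; h2: attacked by Qg2.
Legal moves for White: none.
In check with no legal moves → checkmate.

checkmate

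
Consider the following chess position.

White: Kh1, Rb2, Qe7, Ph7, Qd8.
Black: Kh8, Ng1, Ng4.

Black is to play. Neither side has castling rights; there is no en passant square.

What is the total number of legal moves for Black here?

0

Black to move; king on h8.
In check: yes, from the white queen on d8.
Legal moves: none.
Count: 0.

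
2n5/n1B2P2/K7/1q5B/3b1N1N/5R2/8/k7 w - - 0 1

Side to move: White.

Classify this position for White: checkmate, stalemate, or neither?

checkmate

White to move; white king on a6.
In check: yes, from the black queen on b5.
King squares — a5: attacked by Qb5; b5: attacked by Na7; b6: attacked by Bd4; a7: attacked by Bd4; b7: attacked by Qb5.
Legal moves for White: none.
In check with no legal moves → checkmate.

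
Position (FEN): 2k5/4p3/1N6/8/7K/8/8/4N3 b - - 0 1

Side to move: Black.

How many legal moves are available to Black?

Black to move; king on c8.
In check: yes, from the white knight on b6.
Legal moves: Kd8, Kb8, Kc7, Kb7.
Count: 4.

4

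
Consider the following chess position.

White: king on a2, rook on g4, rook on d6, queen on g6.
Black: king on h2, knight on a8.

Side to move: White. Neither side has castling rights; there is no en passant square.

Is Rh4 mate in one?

After Rh4: black king on h2; in check: yes, from the white rook on h4.
King squares — g1: attacked by Qg6; h1: attacked by Rh4; g2: attacked by Qg6; g3: attacked by Qg6; h3: attacked by Rh4.
Black has no legal moves → checkmate.

yes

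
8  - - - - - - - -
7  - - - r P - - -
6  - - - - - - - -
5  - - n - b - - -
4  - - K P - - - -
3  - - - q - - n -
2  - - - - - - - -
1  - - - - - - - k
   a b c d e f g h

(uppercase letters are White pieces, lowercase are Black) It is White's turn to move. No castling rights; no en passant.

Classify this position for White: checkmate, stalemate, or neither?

White to move; white king on c4.
In check: yes, from the black queen on d3.
King squares — b3: attacked by Qd3; c3: attacked by Qd3; d3: attacked by Nc5; b4: available; d4: own pawn; b5: attacked by Qd3; c5: available; d5: attacked by Rd7.
Legal moves for White: Kxc5, Kb4.
White is in check but has 2 legal moves → neither.

neither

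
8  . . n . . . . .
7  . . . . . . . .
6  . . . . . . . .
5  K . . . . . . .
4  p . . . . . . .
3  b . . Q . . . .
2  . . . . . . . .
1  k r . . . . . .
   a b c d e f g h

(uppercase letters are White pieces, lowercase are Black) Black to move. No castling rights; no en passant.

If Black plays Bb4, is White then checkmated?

After Bb4: white king on a5; in check: yes, from the black bishop on b4.
White has 3 legal replies: Ka6, Kb5, Kxa4.
In check but a legal move exists → not checkmate.

no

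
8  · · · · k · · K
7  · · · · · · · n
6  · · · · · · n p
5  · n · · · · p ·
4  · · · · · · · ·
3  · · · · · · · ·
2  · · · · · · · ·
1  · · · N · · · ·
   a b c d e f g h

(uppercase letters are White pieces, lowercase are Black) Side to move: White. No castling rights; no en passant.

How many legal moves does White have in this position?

White to move; king on h8.
In check: yes, from the black knight on g6.
Legal moves: Kg8, Kxh7, Kg7.
Count: 3.

3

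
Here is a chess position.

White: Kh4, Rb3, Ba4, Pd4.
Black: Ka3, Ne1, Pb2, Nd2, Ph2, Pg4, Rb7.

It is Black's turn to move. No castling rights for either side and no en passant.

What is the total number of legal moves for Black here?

Black to move; king on a3.
In check: yes, from the white rook on b3.
Legal moves: Kxa4, Ka2, Rxb3, Nxb3.
Count: 4.

4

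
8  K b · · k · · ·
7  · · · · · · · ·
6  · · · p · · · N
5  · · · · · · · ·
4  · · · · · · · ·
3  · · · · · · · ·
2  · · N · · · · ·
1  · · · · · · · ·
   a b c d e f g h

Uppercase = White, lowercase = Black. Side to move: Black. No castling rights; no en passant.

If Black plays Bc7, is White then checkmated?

After Bc7: white king on a8; in check: no.
White is not in check, so this cannot be checkmate.

no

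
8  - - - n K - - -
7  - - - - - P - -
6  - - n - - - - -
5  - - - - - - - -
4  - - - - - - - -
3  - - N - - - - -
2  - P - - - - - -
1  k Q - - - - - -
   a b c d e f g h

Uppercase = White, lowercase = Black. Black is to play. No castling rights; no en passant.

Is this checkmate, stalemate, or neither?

checkmate

Black to move; black king on a1.
In check: yes, from the white queen on b1.
King squares — b1: attacked by Nc3; a2: attacked by Qb1; b2: attacked by Qb1.
Legal moves for Black: none.
In check with no legal moves → checkmate.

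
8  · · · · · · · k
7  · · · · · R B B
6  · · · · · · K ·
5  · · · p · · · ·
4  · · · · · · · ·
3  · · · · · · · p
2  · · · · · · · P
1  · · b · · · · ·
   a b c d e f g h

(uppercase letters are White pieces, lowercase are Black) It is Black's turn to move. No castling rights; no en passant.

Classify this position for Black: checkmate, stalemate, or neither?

Black to move; black king on h8.
In check: yes, from the white bishop on g7.
King squares — g7: attacked by Kg6; h7: attacked by Kg6; g8: attacked by Bh7.
Legal moves for Black: none.
In check with no legal moves → checkmate.

checkmate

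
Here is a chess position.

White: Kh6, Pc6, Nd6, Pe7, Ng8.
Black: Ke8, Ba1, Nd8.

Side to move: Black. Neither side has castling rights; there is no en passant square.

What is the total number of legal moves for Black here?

Black to move; king on e8.
In check: yes, from the white knight on d6.
Legal moves: none.
Count: 0.

0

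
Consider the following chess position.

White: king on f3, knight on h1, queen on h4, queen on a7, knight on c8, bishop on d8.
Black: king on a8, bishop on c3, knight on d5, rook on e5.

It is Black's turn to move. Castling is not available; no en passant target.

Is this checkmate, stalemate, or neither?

checkmate

Black to move; black king on a8.
In check: yes, from the white queen on a7.
King squares — a7: attacked by Nc8; b7: attacked by Qa7; b8: attacked by Qa7.
Legal moves for Black: none.
In check with no legal moves → checkmate.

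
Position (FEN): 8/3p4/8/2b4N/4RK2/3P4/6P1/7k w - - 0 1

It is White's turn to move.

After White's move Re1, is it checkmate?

After Re1: black king on h1; in check: yes, from the white rook on e1.
Black has 3 legal replies: Kh2, Kxg2, Bg1.
In check but a legal move exists → not checkmate.

no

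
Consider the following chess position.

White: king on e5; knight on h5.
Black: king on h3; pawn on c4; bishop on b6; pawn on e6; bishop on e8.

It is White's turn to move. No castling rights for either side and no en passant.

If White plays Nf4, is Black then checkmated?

no

After Nf4: black king on h3; in check: yes, from the white knight on f4.
Black has 4 legal replies: Kh4, Kg4, Kg3, Kh2.
In check but a legal move exists → not checkmate.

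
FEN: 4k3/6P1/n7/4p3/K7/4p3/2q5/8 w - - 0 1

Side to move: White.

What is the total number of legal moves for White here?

3

White to move; king on a4.
In check: yes, from the black queen on c2.
Legal moves: Kb5, Ka5, Ka3.
Count: 3.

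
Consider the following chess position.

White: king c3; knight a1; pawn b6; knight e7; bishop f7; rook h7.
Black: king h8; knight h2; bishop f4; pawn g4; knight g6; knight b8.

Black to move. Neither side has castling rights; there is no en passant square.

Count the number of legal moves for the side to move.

1

Black to move; king on h8.
In check: yes, from the white rook on h7.
Legal moves: Kxh7.
Count: 1.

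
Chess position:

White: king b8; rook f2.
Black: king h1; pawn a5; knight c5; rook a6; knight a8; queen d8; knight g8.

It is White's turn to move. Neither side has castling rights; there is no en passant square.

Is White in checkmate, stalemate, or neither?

White to move; white king on b8.
In check: yes, from the black queen on d8.
King squares — a7: attacked by Ra6; b7: attacked by Nc5; c7: attacked by Na8; a8: attacked by Ra6; c8: attacked by Qd8.
Legal moves for White: none.
In check with no legal moves → checkmate.

checkmate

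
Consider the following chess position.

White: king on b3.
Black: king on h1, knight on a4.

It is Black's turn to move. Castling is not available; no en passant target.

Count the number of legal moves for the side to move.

7

Black to move; king on h1.
In check: no.
Legal moves: Nb6, Nc5+, Nc3, Nb2, Kh2, Kg2, Kg1.
Count: 7.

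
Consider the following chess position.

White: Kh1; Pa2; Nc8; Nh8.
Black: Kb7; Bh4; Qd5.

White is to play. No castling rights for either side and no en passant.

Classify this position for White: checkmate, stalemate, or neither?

White to move; white king on h1.
In check: yes, from the black queen on d5.
King squares — g1: available; g2: attacked by Qd5; h2: available.
Legal moves for White: Kh2, Kg1.
White is in check but has 2 legal moves → neither.

neither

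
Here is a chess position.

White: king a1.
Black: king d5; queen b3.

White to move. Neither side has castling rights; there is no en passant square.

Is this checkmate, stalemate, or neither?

White to move; white king on a1.
In check: no.
King squares — b1: attacked by Qb3; a2: attacked by Qb3; b2: attacked by Qb3.
Legal moves for White: none.
Not in check and no legal moves → stalemate.

stalemate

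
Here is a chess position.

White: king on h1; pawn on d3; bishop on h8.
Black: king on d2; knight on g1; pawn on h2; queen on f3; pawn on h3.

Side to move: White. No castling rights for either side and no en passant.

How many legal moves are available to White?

White to move; king on h1.
In check: yes, from the black queen on f3.
Legal moves: Kxh2.
Count: 1.

1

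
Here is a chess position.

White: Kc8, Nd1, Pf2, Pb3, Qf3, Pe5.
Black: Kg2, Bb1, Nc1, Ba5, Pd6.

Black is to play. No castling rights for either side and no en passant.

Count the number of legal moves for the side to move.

Black to move; king on g2.
In check: yes, from the white queen on f3.
Legal moves: Kxf3, Kh2, Kg1, Kf1.
Count: 4.

4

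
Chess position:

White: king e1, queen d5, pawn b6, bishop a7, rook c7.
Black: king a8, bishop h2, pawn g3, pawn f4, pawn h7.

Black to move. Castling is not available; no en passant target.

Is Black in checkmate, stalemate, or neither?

Black to move; black king on a8.
In check: yes, from the white queen on d5.
King squares — a7: attacked by Pb6; b7: attacked by Qd5; b8: attacked by Ba7.
Legal moves for Black: none.
In check with no legal moves → checkmate.

checkmate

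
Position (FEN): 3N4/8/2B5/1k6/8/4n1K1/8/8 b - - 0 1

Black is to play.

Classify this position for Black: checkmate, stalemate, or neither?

Black to move; black king on b5.
In check: yes, from the white bishop on c6.
Legal moves for Black: Kb6, Ka6, Kc5, Ka5, Kc4, Kb4.
Black is in check but has 6 legal moves → neither.

neither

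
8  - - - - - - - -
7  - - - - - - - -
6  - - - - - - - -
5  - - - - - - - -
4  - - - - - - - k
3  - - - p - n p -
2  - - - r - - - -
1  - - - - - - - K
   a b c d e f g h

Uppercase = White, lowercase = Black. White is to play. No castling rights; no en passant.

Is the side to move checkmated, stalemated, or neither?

White to move; white king on h1.
In check: no.
King squares — g1: attacked by Nf3; g2: attacked by Rd2; h2: attacked by Rd2.
Legal moves for White: none.
Not in check and no legal moves → stalemate.

stalemate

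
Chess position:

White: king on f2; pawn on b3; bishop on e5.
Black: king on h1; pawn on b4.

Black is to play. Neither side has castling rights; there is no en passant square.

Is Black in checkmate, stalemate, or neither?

Black to move; black king on h1.
In check: no.
King squares — g1: attacked by Kf2; g2: attacked by Kf2; h2: attacked by Be5.
Legal moves for Black: none.
Not in check and no legal moves → stalemate.

stalemate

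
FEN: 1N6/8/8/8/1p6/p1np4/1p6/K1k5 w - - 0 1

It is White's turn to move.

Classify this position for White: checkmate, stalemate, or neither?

White to move; white king on a1.
In check: yes, from the black pawn on b2.
King squares — b1: attacked by Kc1; a2: attacked by Nc3; b2: attacked by Kc1.
Legal moves for White: none.
In check with no legal moves → checkmate.

checkmate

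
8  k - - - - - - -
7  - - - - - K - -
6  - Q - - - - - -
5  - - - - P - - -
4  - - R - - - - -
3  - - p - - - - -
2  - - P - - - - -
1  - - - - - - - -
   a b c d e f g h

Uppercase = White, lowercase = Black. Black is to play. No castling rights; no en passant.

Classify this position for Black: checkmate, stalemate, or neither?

Black to move; black king on a8.
In check: no.
King squares — a7: attacked by Qb6; b7: attacked by Qb6; b8: attacked by Qb6.
Legal moves for Black: none.
Not in check and no legal moves → stalemate.

stalemate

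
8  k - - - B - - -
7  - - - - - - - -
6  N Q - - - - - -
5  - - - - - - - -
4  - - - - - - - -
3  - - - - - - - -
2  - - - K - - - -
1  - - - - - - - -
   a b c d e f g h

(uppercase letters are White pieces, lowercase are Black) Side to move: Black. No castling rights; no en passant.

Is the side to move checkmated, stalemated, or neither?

Black to move; black king on a8.
In check: no.
King squares — a7: attacked by Qb6; b7: attacked by Qb6; b8: attacked by Na6.
Legal moves for Black: none.
Not in check and no legal moves → stalemate.

stalemate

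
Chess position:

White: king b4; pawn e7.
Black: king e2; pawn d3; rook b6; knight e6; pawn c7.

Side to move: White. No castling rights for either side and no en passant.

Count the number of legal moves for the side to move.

5

White to move; king on b4.
In check: yes, from the black rook on b6.
Legal moves: Ka5, Kc4, Ka4, Kc3, Ka3.
Count: 5.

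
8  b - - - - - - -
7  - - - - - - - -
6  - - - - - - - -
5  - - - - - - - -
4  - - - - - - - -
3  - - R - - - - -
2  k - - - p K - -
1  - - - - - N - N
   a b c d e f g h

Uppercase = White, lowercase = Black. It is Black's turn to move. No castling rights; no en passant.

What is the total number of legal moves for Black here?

Black to move; king on a2.
In check: no.
Legal moves: Bb7, Bc6, Bd5, Be4, Bf3, Bg2, Bxh1, Kb2, Kb1, Ka1, exf1=Q+, exf1=R+, exf1=B, exf1=N, e1=Q+, e1=R, e1=B+, e1=N.
Count: 18.

18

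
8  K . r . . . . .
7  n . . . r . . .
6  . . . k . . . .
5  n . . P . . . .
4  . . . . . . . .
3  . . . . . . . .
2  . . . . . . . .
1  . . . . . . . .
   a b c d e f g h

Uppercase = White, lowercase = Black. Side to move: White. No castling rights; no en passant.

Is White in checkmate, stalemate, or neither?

White to move; white king on a8.
In check: yes, from the black rook on c8.
King squares — a7: attacked by Re7; b7: attacked by Na5; b8: attacked by Rc8.
Legal moves for White: none.
In check with no legal moves → checkmate.

checkmate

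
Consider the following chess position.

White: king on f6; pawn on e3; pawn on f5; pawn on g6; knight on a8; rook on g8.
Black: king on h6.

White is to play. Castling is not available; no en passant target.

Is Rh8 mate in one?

yes

After Rh8: black king on h6; in check: yes, from the white rook on h8.
King squares — g5: attacked by Kf6; h5: attacked by Rh8; g6: attacked by Pf5; g7: attacked by Kf6; h7: attacked by Pg6.
Black has no legal moves → checkmate.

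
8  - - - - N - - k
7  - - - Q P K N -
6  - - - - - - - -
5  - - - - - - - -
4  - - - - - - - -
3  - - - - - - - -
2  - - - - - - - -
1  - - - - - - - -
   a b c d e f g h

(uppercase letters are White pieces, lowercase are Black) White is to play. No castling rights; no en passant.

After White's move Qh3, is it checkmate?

After Qh3: black king on h8; in check: yes, from the white queen on h3.
King squares — g7: attacked by Kf7; h7: attacked by Qh3; g8: attacked by Kf7.
Black has no legal moves → checkmate.

yes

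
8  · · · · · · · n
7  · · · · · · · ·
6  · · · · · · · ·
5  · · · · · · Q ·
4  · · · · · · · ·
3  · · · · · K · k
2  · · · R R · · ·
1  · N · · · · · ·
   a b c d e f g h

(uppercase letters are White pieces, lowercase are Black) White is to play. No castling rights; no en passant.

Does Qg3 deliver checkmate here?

yes

After Qg3: black king on h3; in check: yes, from the white queen on g3.
King squares — g2: attacked by Re2; h2: attacked by Re2; g3: attacked by Kf3; g4: attacked by Kf3; h4: attacked by Qg3.
Black has no legal moves → checkmate.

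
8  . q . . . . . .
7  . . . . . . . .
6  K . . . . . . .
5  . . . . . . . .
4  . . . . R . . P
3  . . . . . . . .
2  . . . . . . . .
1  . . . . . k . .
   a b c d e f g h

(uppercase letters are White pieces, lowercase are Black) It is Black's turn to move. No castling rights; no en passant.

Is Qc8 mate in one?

After Qc8: white king on a6; in check: yes, from the black queen on c8.
White has 4 legal replies: Ka7, Kb6, Kb5, Ka5.
In check but a legal move exists → not checkmate.

no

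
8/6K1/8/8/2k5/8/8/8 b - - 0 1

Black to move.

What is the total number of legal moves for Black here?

Black to move; king on c4.
In check: no.
Legal moves: Kd5, Kc5, Kb5, Kd4, Kb4, Kd3, Kc3, Kb3.
Count: 8.

8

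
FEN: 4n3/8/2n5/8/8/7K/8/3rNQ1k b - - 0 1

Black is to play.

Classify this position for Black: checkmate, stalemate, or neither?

Black to move; black king on h1.
In check: yes, from the white queen on f1.
King squares — g1: attacked by Qf1; g2: attacked by Ne1; h2: attacked by Kh3.
Legal moves for Black: none.
In check with no legal moves → checkmate.

checkmate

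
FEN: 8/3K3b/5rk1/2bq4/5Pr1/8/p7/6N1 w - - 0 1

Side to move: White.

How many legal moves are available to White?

3

White to move; king on d7.
In check: yes, from the black queen on d5.
Legal moves: Ke8, Kc8, Kc7.
Count: 3.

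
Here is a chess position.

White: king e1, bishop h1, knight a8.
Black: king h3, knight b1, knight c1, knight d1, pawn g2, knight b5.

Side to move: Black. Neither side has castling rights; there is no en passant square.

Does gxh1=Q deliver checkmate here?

After gxh1=Q: white king on e1; in check: yes, from the black queen on h1.
King squares — d1: attacked by Qh1; f1: attacked by Qh1; d2: attacked by Nb1; e2: attacked by Nc1; f2: attacked by Nd1.
White has no legal moves → checkmate.

yes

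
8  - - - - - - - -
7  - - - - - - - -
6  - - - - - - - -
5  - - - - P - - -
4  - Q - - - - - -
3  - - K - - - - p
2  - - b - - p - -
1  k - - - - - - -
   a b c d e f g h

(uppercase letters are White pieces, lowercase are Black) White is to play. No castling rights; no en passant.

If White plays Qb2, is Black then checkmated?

yes

After Qb2: black king on a1; in check: yes, from the white queen on b2.
King squares — b1: attacked by Qb2; a2: attacked by Qb2; b2: attacked by Kc3.
Black has no legal moves → checkmate.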